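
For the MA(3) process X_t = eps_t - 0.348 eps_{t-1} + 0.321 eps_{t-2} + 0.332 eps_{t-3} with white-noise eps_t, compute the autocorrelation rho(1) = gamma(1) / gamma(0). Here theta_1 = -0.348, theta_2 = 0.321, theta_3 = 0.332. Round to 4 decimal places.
\rho(1) = -0.2646

For an MA(q) process with theta_0 = 1, the autocovariance is
  gamma(k) = sigma^2 * sum_{i=0..q-k} theta_i * theta_{i+k},
and rho(k) = gamma(k) / gamma(0). Sigma^2 cancels.
  numerator   = (1)*(-0.348) + (-0.348)*(0.321) + (0.321)*(0.332) = -0.353136.
  denominator = (1)^2 + (-0.348)^2 + (0.321)^2 + (0.332)^2 = 1.334369.
  rho(1) = -0.353136 / 1.334369 = -0.2646.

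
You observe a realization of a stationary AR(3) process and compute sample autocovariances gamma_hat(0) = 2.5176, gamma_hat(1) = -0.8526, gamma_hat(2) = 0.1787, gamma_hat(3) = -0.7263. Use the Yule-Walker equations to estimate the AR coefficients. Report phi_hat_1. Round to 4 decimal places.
\hat\phi_{1} = -0.3710

The Yule-Walker equations for an AR(p) process read, in matrix form,
  Gamma_p phi = r_p,   with   (Gamma_p)_{ij} = gamma(|i - j|),
                       (r_p)_i = gamma(i),   i,j = 1..p.
Substitute the sample gammas (Toeplitz matrix and right-hand side of size 3):
  Gamma_p = [[2.5176, -0.8526, 0.1787], [-0.8526, 2.5176, -0.8526], [0.1787, -0.8526, 2.5176]]
  r_p     = [-0.8526, 0.1787, -0.7263]
Written out (R1..R3):
  (R1) 2.5176 phi_1 - 0.8526 phi_2 + 0.1787 phi_3 = -0.8526
  (R2) -0.8526 phi_1 + 2.5176 phi_2 - 0.8526 phi_3 = 0.1787
  (R3) 0.1787 phi_1 - 0.8526 phi_2 + 2.5176 phi_3 = -0.7263
Gaussian elimination:
  R2 <- R2 - (-0.8526/2.5176) R1 = R2 - (-0.338656) R1:  2.228862 phi_2 - 0.792082 phi_3 = -0.110038
  R3 <- R3 - (0.1787/2.5176) R1 = R3 - (0.07098) R1:  -0.792082 phi_2 + 2.504916 phi_3 = -0.665782
  R3 <- R3 - (-0.792082/2.228862) R2 = R3 - (-0.355375) R2:  2.223429 phi_3 = -0.704887
Back-substitution:
  phi_hat_3 = -0.704887 / 2.223429 = -0.317027
  phi_hat_2 = (-0.110038 - (-0.792082)(-0.317027)) / 2.228862 = -0.162033
  phi_hat_1 = (-0.8526 - (-0.8526)(-0.162033) - (0.1787)(-0.317027)) / 2.5176 = -0.371027
So phi_hat = [-0.3710, -0.1620, -0.3170].
Therefore phi_hat_1 = -0.3710.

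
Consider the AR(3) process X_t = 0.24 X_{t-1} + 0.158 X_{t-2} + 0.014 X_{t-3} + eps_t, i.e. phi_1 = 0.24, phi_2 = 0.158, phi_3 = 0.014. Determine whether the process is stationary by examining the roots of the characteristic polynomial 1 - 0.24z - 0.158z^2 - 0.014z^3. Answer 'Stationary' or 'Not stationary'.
\text{Stationary}

The AR(p) characteristic polynomial is P(z) = 1 - 0.24z - 0.158z^2 - 0.014z^3.
Stationarity requires all roots to lie outside the unit circle, i.e. |z| > 1 for every root.
Degree 3: look for a simple real root z0 first, then factor out (1 - z/z0) and solve the remaining quadratic.
Testing z0 = -5: P(-5) = 1 + (-0.24)(-5) + (-0.158)(-5)^2 + (-0.014)(-5)^3
  = 1 + (1.2) + (-3.95) + (1.75) = 0.  So z_0 = -5 is a root, |z_0| = 5.
Divide out the factor (1 + 0.2 z) = (1 - z/z0) (since 1/z0 = -0.2):
  P(z) = (1 + 0.2 z)(1 + (-0.44) z + (-0.07) z^2)
  [check: z-coef -0.44 - (-0.2) = -0.24; z^2-coef -0.07 - (-0.2)(-0.44) = -0.158; z^3-coef -(-0.2)(-0.07) = -0.014.]
Remaining roots from the quadratic factor 1 + (-0.44) z + (-0.07) z^2:
  Set 1 + (-0.44) z + (-0.07) z^2 = 0, i.e. a z^2 + b z + c = 0 with a = -0.07, b = -0.44, c = 1.
  Discriminant D = b^2 - 4ac = (-0.44)^2 - 4*(-0.07)*1 = 0.1936 - (-0.28) = 0.4736.
  D >= 0, so the roots are real: z = (-b +/- sqrt(D)) / (2a) = (0.44 +/- 0.688186) / (-0.14).
    z_1 = (0.44 + 0.688186) / (-0.14) = -8.0585,   |z_1| = 8.0585.
    z_2 = (0.44 - 0.688186) / (-0.14) = 1.7728,   |z_2| = 1.7728.
Moduli of all roots: 5.0000, 8.0585, 1.7728.
All moduli strictly greater than 1? Yes.
Verdict: Stationary.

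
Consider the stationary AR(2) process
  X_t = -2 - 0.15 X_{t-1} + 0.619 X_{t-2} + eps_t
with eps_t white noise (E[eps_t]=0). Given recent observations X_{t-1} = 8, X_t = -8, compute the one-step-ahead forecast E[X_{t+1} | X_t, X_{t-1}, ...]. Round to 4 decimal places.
E[X_{t+1} \mid \mathcal F_t] = 4.1520

For an AR(p) model X_t = c + sum_i phi_i X_{t-i} + eps_t, the
one-step-ahead conditional mean is
  E[X_{t+1} | X_t, ...] = c + sum_i phi_i X_{t+1-i}.
Substitute known values:
  E[X_{t+1} | ...] = -2 + (-0.15) * (-8) + (0.619) * (8)
                   = 4.1520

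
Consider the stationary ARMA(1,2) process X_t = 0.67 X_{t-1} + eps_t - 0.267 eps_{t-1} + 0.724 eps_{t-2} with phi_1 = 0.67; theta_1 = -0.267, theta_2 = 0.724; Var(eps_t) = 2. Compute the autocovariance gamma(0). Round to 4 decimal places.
\gamma(0) = 5.9106

Multiply the model equation by X_{t-k} and take expectations. With theta_0 = psi_0 = 1 and psi_j the MA(infinity) weights, this gives
  gamma(k) - sum_i phi_i gamma(k-i) = c_k,
  c_k = sigma^2 * sum_{j=k..q} theta_j psi_{j-k}   (c_k = 0 for k > q),
using gamma(-m) = gamma(m).
psi-weights needed (psi_j = theta_j + sum_i phi_i psi_{j-i}):
  psi_1 = theta_1 + phi_1 = -0.267 + (0.67) = 0.403
  psi_2 = theta_2 + phi_1 psi_1 = 0.724 + (0.67)(0.403) = 0.99401
Right-hand sides:
  c_0 = sigma^2 (1 + theta_1 psi_1 + theta_2 psi_2) = 2 * (1 + (-0.267)(0.403) + (0.724)(0.99401)) = 2 * 1.612062 = 3.224124
  c_1 = sigma^2 (theta_1 + theta_2 psi_1) = 2 * (-0.267 + (0.724)(0.403)) = 0.049544
  c_2 = sigma^2 theta_2 = 2 * (0.724) = 1.448
Equations for k = 0 and k = 1 (AR order 1):
  gamma(0) = phi_1 gamma(1) + c_0
  gamma(1) = phi_1 gamma(0) + c_1
Substituting the second into the first: gamma(0) (1 - phi_1^2) = c_0 + phi_1 c_1, so
  gamma(0) = (c_0 + phi_1 c_1) / (1 - phi_1^2) = (3.224124 + (0.67)(0.049544)) / (1 - (0.67)^2) = 3.257319 / 0.5511 = 5.910577.
Therefore gamma(0) = 5.9106 (to 4 decimal places).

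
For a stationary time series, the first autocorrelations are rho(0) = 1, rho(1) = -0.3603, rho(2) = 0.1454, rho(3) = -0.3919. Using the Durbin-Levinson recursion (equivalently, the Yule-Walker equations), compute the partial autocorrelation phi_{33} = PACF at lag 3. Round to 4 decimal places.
\phi_{33} = -0.3839

The PACF at lag k is phi_{kk}, the last component of the solution
to the Yule-Walker system G_k phi = r_k where
  (G_k)_{ij} = rho(|i - j|), (r_k)_i = rho(i), i,j = 1..k.
Equivalently, Durbin-Levinson gives phi_{kk} iteratively:
  phi_{11} = rho(1)
  phi_{kk} = [rho(k) - sum_{j=1..k-1} phi_{k-1,j} rho(k-j)]
            / [1 - sum_{j=1..k-1} phi_{k-1,j} rho(j)],
  phi_{k,j} = phi_{k-1,j} - phi_{kk} phi_{k-1,k-j},  j = 1..k-1.
Step k = 1:
  phi_11 = rho(1) = -0.3603.
Step k = 2:
  phi_22 = [rho(2) - phi_11 rho(1)] / [1 - phi_11 rho(1)] = [0.1454 - (-0.3603)(-0.3603)] / [1 - (-0.3603)(-0.3603)]
         = 0.01558391 / 0.87018391 = 0.017909.
  Update: phi_21 = phi_11 - phi_22 phi_11 = -0.3603 - (0.017909)(-0.3603) = -0.353847.
Step k = 3:
  phi_33 = [rho(3) - phi_21 rho(2) - phi_22 rho(1)] / [1 - phi_21 rho(1) - phi_22 rho(2)]
    numerator   = -0.3919 - (-0.353847)(0.1454) - (0.017909)(-0.3603) = -0.33399805
    denominator = 1 - (-0.353847)(-0.3603) - (0.017909)(0.1454) = 0.86990482
  phi_33 = -0.33399805 / 0.86990482 = -0.3839.
Therefore phi_{33} = -0.3839.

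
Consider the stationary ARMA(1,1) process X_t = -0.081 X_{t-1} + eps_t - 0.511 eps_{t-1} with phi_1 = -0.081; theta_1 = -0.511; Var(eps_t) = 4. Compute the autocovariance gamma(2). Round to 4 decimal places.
\gamma(2) = 0.2011

Multiply the model equation by X_{t-k} and take expectations. With theta_0 = psi_0 = 1 and psi_j the MA(infinity) weights, this gives
  gamma(k) - sum_i phi_i gamma(k-i) = c_k,
  c_k = sigma^2 * sum_{j=k..q} theta_j psi_{j-k}   (c_k = 0 for k > q),
using gamma(-m) = gamma(m).
psi-weights needed (psi_j = theta_j + sum_i phi_i psi_{j-i}):
  psi_1 = theta_1 + phi_1 = -0.511 + (-0.081) = -0.592
Right-hand sides:
  c_0 = sigma^2 (1 + theta_1 psi_1) = 4 * (1 + (-0.511)(-0.592)) = 4 * 1.302512 = 5.210048
  c_1 = sigma^2 theta_1 = 4 * (-0.511) = -2.044
  c_2 = 0
Equations for k = 0 and k = 1 (AR order 1):
  gamma(0) = phi_1 gamma(1) + c_0
  gamma(1) = phi_1 gamma(0) + c_1
Substituting the second into the first: gamma(0) (1 - phi_1^2) = c_0 + phi_1 c_1, so
  gamma(0) = (c_0 + phi_1 c_1) / (1 - phi_1^2) = (5.210048 + (-0.081)(-2.044)) / (1 - (-0.081)^2) = 5.375612 / 0.993439 = 5.411114.
  gamma(1) = phi_1 gamma(0) + c_1 = (-0.081)(5.411114) + (-2.044) = -2.4823.
For k = 2 (> q): gamma(2) = phi_1 gamma(1) = (-0.081)(-2.4823) = 0.201066.
Therefore gamma(2) = 0.2011 (to 4 decimal places).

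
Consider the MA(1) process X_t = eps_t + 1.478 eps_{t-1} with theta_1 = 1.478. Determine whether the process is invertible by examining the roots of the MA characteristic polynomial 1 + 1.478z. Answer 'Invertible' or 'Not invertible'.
\text{Not invertible}

The MA(q) characteristic polynomial is P(z) = 1 + 1.478z.
Invertibility requires all roots to lie outside the unit circle, i.e. |z| > 1 for every root.
This is linear in z: 1 + (1.478) z = 0  =>  z = -1/(1.478) = -0.67659,  |z| = 0.67659.
Moduli of all roots: 0.6766.
All moduli strictly greater than 1? No.
Verdict: Not invertible.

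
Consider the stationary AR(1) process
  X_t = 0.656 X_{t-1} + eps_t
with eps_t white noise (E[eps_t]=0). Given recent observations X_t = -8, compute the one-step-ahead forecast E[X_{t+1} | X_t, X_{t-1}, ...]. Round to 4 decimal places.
E[X_{t+1} \mid \mathcal F_t] = -5.2480

For an AR(p) model X_t = c + sum_i phi_i X_{t-i} + eps_t, the
one-step-ahead conditional mean is
  E[X_{t+1} | X_t, ...] = c + sum_i phi_i X_{t+1-i}.
Substitute known values:
  E[X_{t+1} | ...] = (0.656) * (-8)
                   = -5.2480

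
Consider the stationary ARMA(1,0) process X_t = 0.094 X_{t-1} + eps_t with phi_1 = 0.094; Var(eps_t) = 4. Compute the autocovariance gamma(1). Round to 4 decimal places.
\gamma(1) = 0.3794

Multiply the model equation by X_{t-k} and take expectations. With theta_0 = psi_0 = 1 and psi_j the MA(infinity) weights, this gives
  gamma(k) - sum_i phi_i gamma(k-i) = c_k,
  c_k = sigma^2 * sum_{j=k..q} theta_j psi_{j-k}   (c_k = 0 for k > q),
using gamma(-m) = gamma(m).
Pure AR (q = 0): c_0 = sigma^2 = 4, c_k = 0 for k >= 1.
Equations for k = 0 and k = 1 (AR order 1):
  gamma(0) = phi_1 gamma(1) + c_0
  gamma(1) = phi_1 gamma(0) + c_1
Substituting the second into the first: gamma(0) (1 - phi_1^2) = c_0 + phi_1 c_1, so
  gamma(0) = c_0 / (1 - phi_1^2) = 4 / (1 - (0.094)^2) = 4 / 0.991164 = 4.035659.
  gamma(1) = phi_1 gamma(0) = (0.094)(4.035659) = 0.379352.
Therefore gamma(1) = 0.3794 (to 4 decimal places).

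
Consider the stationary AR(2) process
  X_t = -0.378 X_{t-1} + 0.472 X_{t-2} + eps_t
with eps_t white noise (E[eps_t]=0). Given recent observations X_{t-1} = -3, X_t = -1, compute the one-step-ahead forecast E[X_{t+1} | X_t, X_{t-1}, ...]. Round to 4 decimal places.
E[X_{t+1} \mid \mathcal F_t] = -1.0380

For an AR(p) model X_t = c + sum_i phi_i X_{t-i} + eps_t, the
one-step-ahead conditional mean is
  E[X_{t+1} | X_t, ...] = c + sum_i phi_i X_{t+1-i}.
Substitute known values:
  E[X_{t+1} | ...] = (-0.378) * (-1) + (0.472) * (-3)
                   = -1.0380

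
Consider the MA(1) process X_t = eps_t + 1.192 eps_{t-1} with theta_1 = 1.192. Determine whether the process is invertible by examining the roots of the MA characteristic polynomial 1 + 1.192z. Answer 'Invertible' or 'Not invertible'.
\text{Not invertible}

The MA(q) characteristic polynomial is P(z) = 1 + 1.192z.
Invertibility requires all roots to lie outside the unit circle, i.e. |z| > 1 for every root.
This is linear in z: 1 + (1.192) z = 0  =>  z = -1/(1.192) = -0.838926,  |z| = 0.838926.
Moduli of all roots: 0.8389.
All moduli strictly greater than 1? No.
Verdict: Not invertible.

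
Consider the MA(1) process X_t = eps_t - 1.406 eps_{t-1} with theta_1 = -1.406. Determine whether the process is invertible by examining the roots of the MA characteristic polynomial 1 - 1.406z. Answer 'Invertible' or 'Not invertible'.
\text{Not invertible}

The MA(q) characteristic polynomial is P(z) = 1 - 1.406z.
Invertibility requires all roots to lie outside the unit circle, i.e. |z| > 1 for every root.
This is linear in z: 1 + (-1.406) z = 0  =>  z = -1/(-1.406) = 0.711238,  |z| = 0.711238.
Moduli of all roots: 0.7112.
All moduli strictly greater than 1? No.
Verdict: Not invertible.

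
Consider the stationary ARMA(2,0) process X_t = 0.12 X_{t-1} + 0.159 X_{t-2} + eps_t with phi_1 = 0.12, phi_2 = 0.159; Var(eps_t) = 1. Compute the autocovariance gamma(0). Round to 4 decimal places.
\gamma(0) = 1.0473

Multiply the model equation by X_{t-k} and take expectations. With theta_0 = psi_0 = 1 and psi_j the MA(infinity) weights, this gives
  gamma(k) - sum_i phi_i gamma(k-i) = c_k,
  c_k = sigma^2 * sum_{j=k..q} theta_j psi_{j-k}   (c_k = 0 for k > q),
using gamma(-m) = gamma(m).
Pure AR (q = 0): c_0 = sigma^2 = 1, c_k = 0 for k >= 1.
Equations for k = 0, 1, 2 (AR order 2, c_2 = 0):
  (E0) gamma(0) = phi_1 gamma(1) + phi_2 gamma(2) + c_0
  (E1) gamma(1) = phi_1 gamma(0) + phi_2 gamma(1) + c_1
  (E2) gamma(2) = phi_1 gamma(1) + phi_2 gamma(0)
From (E1): gamma(1) = A gamma(0) + B with
  A = phi_1 / (1 - phi_2) = 0.12 / 0.841 = 0.142687,   B = c_1 / (1 - phi_2) = 0 / 0.841 = 0.
Insert (E2) into (E0): gamma(0) (1 - phi_2^2) = phi_1 (1 + phi_2) gamma(1) + c_0.
  phi_1 (1 + phi_2) = (0.12)(1.159) = 0.13908,   1 - phi_2^2 = 0.974719.
Replace gamma(1) by A gamma(0) + B and collect gamma(0):
  gamma(0) [0.974719 - (0.13908)(0.142687)] = c_0 = 1
  gamma(0) * 0.954874 = 1
  gamma(0) = 1 / 0.954874 = 1.047259.
Therefore gamma(0) = 1.0473 (to 4 decimal places).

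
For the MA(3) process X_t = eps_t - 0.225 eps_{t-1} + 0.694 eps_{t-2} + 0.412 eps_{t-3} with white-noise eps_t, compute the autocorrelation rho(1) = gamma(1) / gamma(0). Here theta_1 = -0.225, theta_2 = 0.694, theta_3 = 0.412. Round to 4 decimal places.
\rho(1) = -0.0559

For an MA(q) process with theta_0 = 1, the autocovariance is
  gamma(k) = sigma^2 * sum_{i=0..q-k} theta_i * theta_{i+k},
and rho(k) = gamma(k) / gamma(0). Sigma^2 cancels.
  numerator   = (1)*(-0.225) + (-0.225)*(0.694) + (0.694)*(0.412) = -0.095222.
  denominator = (1)^2 + (-0.225)^2 + (0.694)^2 + (0.412)^2 = 1.702005.
  rho(1) = -0.095222 / 1.702005 = -0.0559.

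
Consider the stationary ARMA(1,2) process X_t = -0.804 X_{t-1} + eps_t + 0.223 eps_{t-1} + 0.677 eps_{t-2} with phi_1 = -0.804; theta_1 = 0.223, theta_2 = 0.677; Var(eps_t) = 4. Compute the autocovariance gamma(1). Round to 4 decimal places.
\gamma(1) = -16.8890

Multiply the model equation by X_{t-k} and take expectations. With theta_0 = psi_0 = 1 and psi_j the MA(infinity) weights, this gives
  gamma(k) - sum_i phi_i gamma(k-i) = c_k,
  c_k = sigma^2 * sum_{j=k..q} theta_j psi_{j-k}   (c_k = 0 for k > q),
using gamma(-m) = gamma(m).
psi-weights needed (psi_j = theta_j + sum_i phi_i psi_{j-i}):
  psi_1 = theta_1 + phi_1 = 0.223 + (-0.804) = -0.581
  psi_2 = theta_2 + phi_1 psi_1 = 0.677 + (-0.804)(-0.581) = 1.144124
Right-hand sides:
  c_0 = sigma^2 (1 + theta_1 psi_1 + theta_2 psi_2) = 4 * (1 + (0.223)(-0.581) + (0.677)(1.144124)) = 4 * 1.645009 = 6.580036
  c_1 = sigma^2 (theta_1 + theta_2 psi_1) = 4 * (0.223 + (0.677)(-0.581)) = -0.681348
  c_2 = sigma^2 theta_2 = 4 * (0.677) = 2.708
Equations for k = 0 and k = 1 (AR order 1):
  gamma(0) = phi_1 gamma(1) + c_0
  gamma(1) = phi_1 gamma(0) + c_1
Substituting the second into the first: gamma(0) (1 - phi_1^2) = c_0 + phi_1 c_1, so
  gamma(0) = (c_0 + phi_1 c_1) / (1 - phi_1^2) = (6.580036 + (-0.804)(-0.681348)) / (1 - (-0.804)^2) = 7.12784 / 0.353584 = 20.15883.
  gamma(1) = phi_1 gamma(0) + c_1 = (-0.804)(20.15883) + (-0.681348) = -16.889047.
Therefore gamma(1) = -16.8890 (to 4 decimal places).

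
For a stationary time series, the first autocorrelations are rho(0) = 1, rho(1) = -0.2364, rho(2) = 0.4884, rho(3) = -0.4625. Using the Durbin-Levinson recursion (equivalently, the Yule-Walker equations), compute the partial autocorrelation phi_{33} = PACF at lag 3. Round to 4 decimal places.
\phi_{33} = -0.3909

The PACF at lag k is phi_{kk}, the last component of the solution
to the Yule-Walker system G_k phi = r_k where
  (G_k)_{ij} = rho(|i - j|), (r_k)_i = rho(i), i,j = 1..k.
Equivalently, Durbin-Levinson gives phi_{kk} iteratively:
  phi_{11} = rho(1)
  phi_{kk} = [rho(k) - sum_{j=1..k-1} phi_{k-1,j} rho(k-j)]
            / [1 - sum_{j=1..k-1} phi_{k-1,j} rho(j)],
  phi_{k,j} = phi_{k-1,j} - phi_{kk} phi_{k-1,k-j},  j = 1..k-1.
Step k = 1:
  phi_11 = rho(1) = -0.2364.
Step k = 2:
  phi_22 = [rho(2) - phi_11 rho(1)] / [1 - phi_11 rho(1)] = [0.4884 - (-0.2364)(-0.2364)] / [1 - (-0.2364)(-0.2364)]
         = 0.43251504 / 0.94411504 = 0.458117.
  Update: phi_21 = phi_11 - phi_22 phi_11 = -0.2364 - (0.458117)(-0.2364) = -0.128101.
Step k = 3:
  phi_33 = [rho(3) - phi_21 rho(2) - phi_22 rho(1)] / [1 - phi_21 rho(1) - phi_22 rho(2)]
    numerator   = -0.4625 - (-0.128101)(0.4884) - (0.458117)(-0.2364) = -0.29163656
    denominator = 1 - (-0.128101)(-0.2364) - (0.458117)(0.4884) = 0.7459726
  phi_33 = -0.29163656 / 0.7459726 = -0.3909.
Therefore phi_{33} = -0.3909.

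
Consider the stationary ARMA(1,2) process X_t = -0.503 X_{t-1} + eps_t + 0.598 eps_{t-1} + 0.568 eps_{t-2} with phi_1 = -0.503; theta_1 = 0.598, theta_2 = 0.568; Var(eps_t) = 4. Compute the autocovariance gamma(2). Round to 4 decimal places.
\gamma(2) = 2.3481

Multiply the model equation by X_{t-k} and take expectations. With theta_0 = psi_0 = 1 and psi_j the MA(infinity) weights, this gives
  gamma(k) - sum_i phi_i gamma(k-i) = c_k,
  c_k = sigma^2 * sum_{j=k..q} theta_j psi_{j-k}   (c_k = 0 for k > q),
using gamma(-m) = gamma(m).
psi-weights needed (psi_j = theta_j + sum_i phi_i psi_{j-i}):
  psi_1 = theta_1 + phi_1 = 0.598 + (-0.503) = 0.095
  psi_2 = theta_2 + phi_1 psi_1 = 0.568 + (-0.503)(0.095) = 0.520215
Right-hand sides:
  c_0 = sigma^2 (1 + theta_1 psi_1 + theta_2 psi_2) = 4 * (1 + (0.598)(0.095) + (0.568)(0.520215)) = 4 * 1.352292 = 5.409168
  c_1 = sigma^2 (theta_1 + theta_2 psi_1) = 4 * (0.598 + (0.568)(0.095)) = 2.60784
  c_2 = sigma^2 theta_2 = 4 * (0.568) = 2.272
Equations for k = 0 and k = 1 (AR order 1):
  gamma(0) = phi_1 gamma(1) + c_0
  gamma(1) = phi_1 gamma(0) + c_1
Substituting the second into the first: gamma(0) (1 - phi_1^2) = c_0 + phi_1 c_1, so
  gamma(0) = (c_0 + phi_1 c_1) / (1 - phi_1^2) = (5.409168 + (-0.503)(2.60784)) / (1 - (-0.503)^2) = 4.097425 / 0.746991 = 5.48524.
  gamma(1) = phi_1 gamma(0) + c_1 = (-0.503)(5.48524) + (2.60784) = -0.151236.
For k = 2: gamma(2) = phi_1 gamma(1) + c_2
  = (-0.503)(-0.151236) + (2.272) = 2.348072.
Therefore gamma(2) = 2.3481 (to 4 decimal places).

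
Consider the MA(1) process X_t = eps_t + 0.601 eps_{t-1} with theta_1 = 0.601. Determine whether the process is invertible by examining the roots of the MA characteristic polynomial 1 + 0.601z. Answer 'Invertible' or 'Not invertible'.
\text{Invertible}

The MA(q) characteristic polynomial is P(z) = 1 + 0.601z.
Invertibility requires all roots to lie outside the unit circle, i.e. |z| > 1 for every root.
This is linear in z: 1 + (0.601) z = 0  =>  z = -1/(0.601) = -1.663894,  |z| = 1.663894.
Moduli of all roots: 1.6639.
All moduli strictly greater than 1? Yes.
Verdict: Invertible.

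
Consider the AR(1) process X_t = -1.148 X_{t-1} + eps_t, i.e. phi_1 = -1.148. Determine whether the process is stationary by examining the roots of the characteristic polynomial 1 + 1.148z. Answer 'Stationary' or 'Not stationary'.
\text{Not stationary}

The AR(p) characteristic polynomial is P(z) = 1 + 1.148z.
Stationarity requires all roots to lie outside the unit circle, i.e. |z| > 1 for every root.
This is linear in z: 1 + (1.148) z = 0  =>  z = -1/(1.148) = -0.87108,  |z| = 0.87108.
Moduli of all roots: 0.8711.
All moduli strictly greater than 1? No.
Verdict: Not stationary.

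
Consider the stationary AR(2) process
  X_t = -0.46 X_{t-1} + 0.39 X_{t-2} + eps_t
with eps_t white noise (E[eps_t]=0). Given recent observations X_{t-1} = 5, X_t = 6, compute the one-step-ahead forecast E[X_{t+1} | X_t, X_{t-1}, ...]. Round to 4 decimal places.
E[X_{t+1} \mid \mathcal F_t] = -0.8100

For an AR(p) model X_t = c + sum_i phi_i X_{t-i} + eps_t, the
one-step-ahead conditional mean is
  E[X_{t+1} | X_t, ...] = c + sum_i phi_i X_{t+1-i}.
Substitute known values:
  E[X_{t+1} | ...] = (-0.46) * (6) + (0.39) * (5)
                   = -0.8100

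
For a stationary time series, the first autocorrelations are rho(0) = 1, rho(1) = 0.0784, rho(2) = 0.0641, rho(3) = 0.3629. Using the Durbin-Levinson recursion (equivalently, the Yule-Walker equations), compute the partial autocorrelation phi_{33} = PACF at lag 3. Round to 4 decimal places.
\phi_{33} = 0.3570

The PACF at lag k is phi_{kk}, the last component of the solution
to the Yule-Walker system G_k phi = r_k where
  (G_k)_{ij} = rho(|i - j|), (r_k)_i = rho(i), i,j = 1..k.
Equivalently, Durbin-Levinson gives phi_{kk} iteratively:
  phi_{11} = rho(1)
  phi_{kk} = [rho(k) - sum_{j=1..k-1} phi_{k-1,j} rho(k-j)]
            / [1 - sum_{j=1..k-1} phi_{k-1,j} rho(j)],
  phi_{k,j} = phi_{k-1,j} - phi_{kk} phi_{k-1,k-j},  j = 1..k-1.
Step k = 1:
  phi_11 = rho(1) = 0.0784.
Step k = 2:
  phi_22 = [rho(2) - phi_11 rho(1)] / [1 - phi_11 rho(1)] = [0.0641 - (0.0784)(0.0784)] / [1 - (0.0784)(0.0784)]
         = 0.05795344 / 0.99385344 = 0.058312.
  Update: phi_21 = phi_11 - phi_22 phi_11 = 0.0784 - (0.058312)(0.0784) = 0.073828.
Step k = 3:
  phi_33 = [rho(3) - phi_21 rho(2) - phi_22 rho(1)] / [1 - phi_21 rho(1) - phi_22 rho(2)]
    numerator   = 0.3629 - (0.073828)(0.0641) - (0.058312)(0.0784) = 0.35359595
    denominator = 1 - (0.073828)(0.0784) - (0.058312)(0.0641) = 0.99047407
  phi_33 = 0.35359595 / 0.99047407 = 0.357.
Therefore phi_{33} = 0.3570.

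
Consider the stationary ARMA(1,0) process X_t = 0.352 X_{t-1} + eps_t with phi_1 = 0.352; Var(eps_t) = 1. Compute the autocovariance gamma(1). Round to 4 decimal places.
\gamma(1) = 0.4018

Multiply the model equation by X_{t-k} and take expectations. With theta_0 = psi_0 = 1 and psi_j the MA(infinity) weights, this gives
  gamma(k) - sum_i phi_i gamma(k-i) = c_k,
  c_k = sigma^2 * sum_{j=k..q} theta_j psi_{j-k}   (c_k = 0 for k > q),
using gamma(-m) = gamma(m).
Pure AR (q = 0): c_0 = sigma^2 = 1, c_k = 0 for k >= 1.
Equations for k = 0 and k = 1 (AR order 1):
  gamma(0) = phi_1 gamma(1) + c_0
  gamma(1) = phi_1 gamma(0) + c_1
Substituting the second into the first: gamma(0) (1 - phi_1^2) = c_0 + phi_1 c_1, so
  gamma(0) = c_0 / (1 - phi_1^2) = 1 / (1 - (0.352)^2) = 1 / 0.876096 = 1.141427.
  gamma(1) = phi_1 gamma(0) = (0.352)(1.141427) = 0.401782.
Therefore gamma(1) = 0.4018 (to 4 decimal places).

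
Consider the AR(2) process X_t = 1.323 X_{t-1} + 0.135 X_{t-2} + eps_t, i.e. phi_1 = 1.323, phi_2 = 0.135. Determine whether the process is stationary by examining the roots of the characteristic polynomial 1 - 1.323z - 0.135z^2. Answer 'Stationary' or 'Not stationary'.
\text{Not stationary}

The AR(p) characteristic polynomial is P(z) = 1 - 1.323z - 0.135z^2.
Stationarity requires all roots to lie outside the unit circle, i.e. |z| > 1 for every root.
Set 1 + (-1.323) z + (-0.135) z^2 = 0, i.e. a z^2 + b z + c = 0 with a = -0.135, b = -1.323, c = 1.
Discriminant D = b^2 - 4ac = (-1.323)^2 - 4*(-0.135)*1 = 1.750329 - (-0.54) = 2.290329.
D >= 0, so the roots are real: z = (-b +/- sqrt(D)) / (2a) = (1.323 +/- 1.513383) / (-0.27).
  z_1 = (1.323 + 1.513383) / (-0.27) = -10.5051,   |z_1| = 10.5051.
  z_2 = (1.323 - 1.513383) / (-0.27) = 0.7051,   |z_2| = 0.7051.
Moduli of all roots: 10.5051, 0.7051.
All moduli strictly greater than 1? No.
Verdict: Not stationary.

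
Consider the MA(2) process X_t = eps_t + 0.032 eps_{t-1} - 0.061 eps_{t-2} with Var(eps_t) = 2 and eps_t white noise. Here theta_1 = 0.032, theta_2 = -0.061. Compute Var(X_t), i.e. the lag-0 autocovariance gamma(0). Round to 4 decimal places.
\gamma(0) = 2.0095

For an MA(q) process X_t = eps_t + sum_i theta_i eps_{t-i} with
Var(eps_t) = sigma^2, the variance is
  gamma(0) = sigma^2 * (1 + sum_i theta_i^2).
  sum_i theta_i^2 = (0.032)^2 + (-0.061)^2 = 0.001024 + 0.003721 = 0.004745.
  gamma(0) = 2 * (1 + 0.004745) = 2 * 1.004745 = 2.00949, which rounds to 2.0095.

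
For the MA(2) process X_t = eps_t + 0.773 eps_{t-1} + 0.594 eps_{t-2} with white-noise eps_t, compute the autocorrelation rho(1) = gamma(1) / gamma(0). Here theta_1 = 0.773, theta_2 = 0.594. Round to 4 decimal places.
\rho(1) = 0.6318

For an MA(q) process with theta_0 = 1, the autocovariance is
  gamma(k) = sigma^2 * sum_{i=0..q-k} theta_i * theta_{i+k},
and rho(k) = gamma(k) / gamma(0). Sigma^2 cancels.
  numerator   = (1)*(0.773) + (0.773)*(0.594) = 1.232162.
  denominator = (1)^2 + (0.773)^2 + (0.594)^2 = 1.950365.
  rho(1) = 1.232162 / 1.950365 = 0.6318.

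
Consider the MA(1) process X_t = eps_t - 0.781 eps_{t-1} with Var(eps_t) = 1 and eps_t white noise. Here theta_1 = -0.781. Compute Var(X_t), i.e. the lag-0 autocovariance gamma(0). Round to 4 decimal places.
\gamma(0) = 1.6100

For an MA(q) process X_t = eps_t + sum_i theta_i eps_{t-i} with
Var(eps_t) = sigma^2, the variance is
  gamma(0) = sigma^2 * (1 + sum_i theta_i^2).
  sum_i theta_i^2 = (-0.781)^2 = 0.609961.
  gamma(0) = 1 * (1 + 0.609961) = 1 * 1.609961 = 1.609961, which rounds to 1.6100.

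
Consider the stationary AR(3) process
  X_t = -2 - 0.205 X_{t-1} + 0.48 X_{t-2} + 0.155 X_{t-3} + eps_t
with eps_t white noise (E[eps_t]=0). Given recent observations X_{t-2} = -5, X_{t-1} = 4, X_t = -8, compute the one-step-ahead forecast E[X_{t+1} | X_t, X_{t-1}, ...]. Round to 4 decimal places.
E[X_{t+1} \mid \mathcal F_t] = 0.7850

For an AR(p) model X_t = c + sum_i phi_i X_{t-i} + eps_t, the
one-step-ahead conditional mean is
  E[X_{t+1} | X_t, ...] = c + sum_i phi_i X_{t+1-i}.
Substitute known values:
  E[X_{t+1} | ...] = -2 + (-0.205) * (-8) + (0.48) * (4) + (0.155) * (-5)
                   = 0.7850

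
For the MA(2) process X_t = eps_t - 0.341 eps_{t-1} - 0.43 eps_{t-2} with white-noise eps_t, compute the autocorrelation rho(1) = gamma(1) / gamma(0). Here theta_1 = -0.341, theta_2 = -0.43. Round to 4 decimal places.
\rho(1) = -0.1494

For an MA(q) process with theta_0 = 1, the autocovariance is
  gamma(k) = sigma^2 * sum_{i=0..q-k} theta_i * theta_{i+k},
and rho(k) = gamma(k) / gamma(0). Sigma^2 cancels.
  numerator   = (1)*(-0.341) + (-0.341)*(-0.43) = -0.19437.
  denominator = (1)^2 + (-0.341)^2 + (-0.43)^2 = 1.301181.
  rho(1) = -0.19437 / 1.301181 = -0.1494.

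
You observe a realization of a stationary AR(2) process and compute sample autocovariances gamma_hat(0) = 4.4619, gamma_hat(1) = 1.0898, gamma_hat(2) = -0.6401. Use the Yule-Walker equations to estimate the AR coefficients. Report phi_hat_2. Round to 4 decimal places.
\hat\phi_{2} = -0.2160

The Yule-Walker equations for an AR(p) process read, in matrix form,
  Gamma_p phi = r_p,   with   (Gamma_p)_{ij} = gamma(|i - j|),
                       (r_p)_i = gamma(i),   i,j = 1..p.
Substitute the sample gammas (Toeplitz matrix and right-hand side of size 2):
  Gamma_p = [[4.4619, 1.0898], [1.0898, 4.4619]]
  r_p     = [1.0898, -0.6401]
Written out:
  4.4619 phi_1 + 1.0898 phi_2 = 1.0898
  1.0898 phi_1 + 4.4619 phi_2 = -0.6401
Solve by Cramer's rule:
  det = gamma(0)^2 - gamma(1)^2 = (4.4619)^2 - (1.0898)^2 = 19.90855161 - 1.18766404 = 18.72088757
  phi_hat_1 = [gamma(1) gamma(0) - gamma(1) gamma(2)] / det = [(1.0898)(4.4619) - (1.0898)(-0.6401)] / 18.72088757 = 5.5601596 / 18.72088757 = 0.297
  phi_hat_2 = [gamma(0) gamma(2) - gamma(1)^2] / det = [(4.4619)(-0.6401) - (1.0898)^2] / 18.72088757 = -4.04372623 / 18.72088757 = -0.216
So phi_hat = [0.2970, -0.2160].
Therefore phi_hat_2 = -0.2160.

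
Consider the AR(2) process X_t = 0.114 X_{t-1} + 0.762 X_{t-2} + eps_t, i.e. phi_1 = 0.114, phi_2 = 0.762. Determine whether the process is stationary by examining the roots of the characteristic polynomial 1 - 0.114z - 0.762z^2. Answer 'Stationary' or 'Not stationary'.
\text{Stationary}

The AR(p) characteristic polynomial is P(z) = 1 - 0.114z - 0.762z^2.
Stationarity requires all roots to lie outside the unit circle, i.e. |z| > 1 for every root.
Set 1 + (-0.114) z + (-0.762) z^2 = 0, i.e. a z^2 + b z + c = 0 with a = -0.762, b = -0.114, c = 1.
Discriminant D = b^2 - 4ac = (-0.114)^2 - 4*(-0.762)*1 = 0.012996 - (-3.048) = 3.060996.
D >= 0, so the roots are real: z = (-b +/- sqrt(D)) / (2a) = (0.114 +/- 1.74957) / (-1.524).
  z_1 = (0.114 + 1.74957) / (-1.524) = -1.2228,   |z_1| = 1.2228.
  z_2 = (0.114 - 1.74957) / (-1.524) = 1.0732,   |z_2| = 1.0732.
Moduli of all roots: 1.2228, 1.0732.
All moduli strictly greater than 1? Yes.
Verdict: Stationary.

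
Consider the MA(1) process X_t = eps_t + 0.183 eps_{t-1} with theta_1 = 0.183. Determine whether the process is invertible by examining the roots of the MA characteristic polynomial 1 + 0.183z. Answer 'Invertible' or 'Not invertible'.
\text{Invertible}

The MA(q) characteristic polynomial is P(z) = 1 + 0.183z.
Invertibility requires all roots to lie outside the unit circle, i.e. |z| > 1 for every root.
This is linear in z: 1 + (0.183) z = 0  =>  z = -1/(0.183) = -5.464481,  |z| = 5.464481.
Moduli of all roots: 5.4645.
All moduli strictly greater than 1? Yes.
Verdict: Invertible.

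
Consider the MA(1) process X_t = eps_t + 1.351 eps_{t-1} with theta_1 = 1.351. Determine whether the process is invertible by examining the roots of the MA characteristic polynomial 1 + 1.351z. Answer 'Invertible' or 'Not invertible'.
\text{Not invertible}

The MA(q) characteristic polynomial is P(z) = 1 + 1.351z.
Invertibility requires all roots to lie outside the unit circle, i.e. |z| > 1 for every root.
This is linear in z: 1 + (1.351) z = 0  =>  z = -1/(1.351) = -0.740192,  |z| = 0.740192.
Moduli of all roots: 0.7402.
All moduli strictly greater than 1? No.
Verdict: Not invertible.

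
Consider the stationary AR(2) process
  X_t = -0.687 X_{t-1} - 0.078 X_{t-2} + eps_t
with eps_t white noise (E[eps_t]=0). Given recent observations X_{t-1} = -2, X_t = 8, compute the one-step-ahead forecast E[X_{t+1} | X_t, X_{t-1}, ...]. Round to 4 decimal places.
E[X_{t+1} \mid \mathcal F_t] = -5.3400

For an AR(p) model X_t = c + sum_i phi_i X_{t-i} + eps_t, the
one-step-ahead conditional mean is
  E[X_{t+1} | X_t, ...] = c + sum_i phi_i X_{t+1-i}.
Substitute known values:
  E[X_{t+1} | ...] = (-0.687) * (8) + (-0.078) * (-2)
                   = -5.3400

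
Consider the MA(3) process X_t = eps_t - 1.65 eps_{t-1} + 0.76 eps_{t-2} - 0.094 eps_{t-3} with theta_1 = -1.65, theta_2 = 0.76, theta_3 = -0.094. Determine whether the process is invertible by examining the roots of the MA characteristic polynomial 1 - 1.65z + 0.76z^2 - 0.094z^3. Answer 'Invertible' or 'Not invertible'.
\text{Invertible}

The MA(q) characteristic polynomial is P(z) = 1 - 1.65z + 0.76z^2 - 0.094z^3.
Invertibility requires all roots to lie outside the unit circle, i.e. |z| > 1 for every root.
Degree 3: look for a simple real root z0 first, then factor out (1 - z/z0) and solve the remaining quadratic.
Testing z0 = 5: P(5) = 1 + (-1.65)(5) + (0.76)(5)^2 + (-0.094)(5)^3
  = 1 + (-8.25) + (19) + (-11.75) = 0.  So z_0 = 5 is a root, |z_0| = 5.
Divide out the factor (1 - 0.2 z) = (1 - z/z0) (since 1/z0 = 0.2):
  P(z) = (1 - 0.2 z)(1 + (-1.45) z + (0.47) z^2)
  [check: z-coef -1.45 - (0.2) = -1.65; z^2-coef 0.47 - (0.2)(-1.45) = 0.76; z^3-coef -(0.2)(0.47) = -0.094.]
Remaining roots from the quadratic factor 1 + (-1.45) z + (0.47) z^2:
  Set 1 + (-1.45) z + (0.47) z^2 = 0, i.e. a z^2 + b z + c = 0 with a = 0.47, b = -1.45, c = 1.
  Discriminant D = b^2 - 4ac = (-1.45)^2 - 4*(0.47)*1 = 2.1025 - (1.88) = 0.2225.
  D >= 0, so the roots are real: z = (-b +/- sqrt(D)) / (2a) = (1.45 +/- 0.471699) / (0.94).
    z_1 = (1.45 + 0.471699) / (0.94) = 2.0444,   |z_1| = 2.0444.
    z_2 = (1.45 - 0.471699) / (0.94) = 1.0407,   |z_2| = 1.0407.
Moduli of all roots: 5.0000, 2.0444, 1.0407.
All moduli strictly greater than 1? Yes.
Verdict: Invertible.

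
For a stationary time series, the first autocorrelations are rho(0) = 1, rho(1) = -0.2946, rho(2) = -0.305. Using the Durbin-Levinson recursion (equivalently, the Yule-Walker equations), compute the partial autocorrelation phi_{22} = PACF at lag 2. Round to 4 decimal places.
\phi_{22} = -0.4290

The PACF at lag k is phi_{kk}, the last component of the solution
to the Yule-Walker system G_k phi = r_k where
  (G_k)_{ij} = rho(|i - j|), (r_k)_i = rho(i), i,j = 1..k.
Equivalently, Durbin-Levinson gives phi_{kk} iteratively:
  phi_{11} = rho(1)
  phi_{kk} = [rho(k) - sum_{j=1..k-1} phi_{k-1,j} rho(k-j)]
            / [1 - sum_{j=1..k-1} phi_{k-1,j} rho(j)],
  phi_{k,j} = phi_{k-1,j} - phi_{kk} phi_{k-1,k-j},  j = 1..k-1.
Step k = 1:
  phi_11 = rho(1) = -0.2946.
Step k = 2:
  phi_22 = [rho(2) - phi_11 rho(1)] / [1 - phi_11 rho(1)] = [-0.305 - (-0.2946)(-0.2946)] / [1 - (-0.2946)(-0.2946)]
         = -0.39178916 / 0.91321084 = -0.429.
Therefore phi_{22} = -0.4290.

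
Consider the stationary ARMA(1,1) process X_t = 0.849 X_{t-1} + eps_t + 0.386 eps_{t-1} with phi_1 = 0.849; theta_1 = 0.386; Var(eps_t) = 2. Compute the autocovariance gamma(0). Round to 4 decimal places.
\gamma(0) = 12.9257

Multiply the model equation by X_{t-k} and take expectations. With theta_0 = psi_0 = 1 and psi_j the MA(infinity) weights, this gives
  gamma(k) - sum_i phi_i gamma(k-i) = c_k,
  c_k = sigma^2 * sum_{j=k..q} theta_j psi_{j-k}   (c_k = 0 for k > q),
using gamma(-m) = gamma(m).
psi-weights needed (psi_j = theta_j + sum_i phi_i psi_{j-i}):
  psi_1 = theta_1 + phi_1 = 0.386 + (0.849) = 1.235
Right-hand sides:
  c_0 = sigma^2 (1 + theta_1 psi_1) = 2 * (1 + (0.386)(1.235)) = 2 * 1.47671 = 2.95342
  c_1 = sigma^2 theta_1 = 2 * (0.386) = 0.772
  c_2 = 0
Equations for k = 0 and k = 1 (AR order 1):
  gamma(0) = phi_1 gamma(1) + c_0
  gamma(1) = phi_1 gamma(0) + c_1
Substituting the second into the first: gamma(0) (1 - phi_1^2) = c_0 + phi_1 c_1, so
  gamma(0) = (c_0 + phi_1 c_1) / (1 - phi_1^2) = (2.95342 + (0.849)(0.772)) / (1 - (0.849)^2) = 3.608848 / 0.279199 = 12.92572.
Therefore gamma(0) = 12.9257 (to 4 decimal places).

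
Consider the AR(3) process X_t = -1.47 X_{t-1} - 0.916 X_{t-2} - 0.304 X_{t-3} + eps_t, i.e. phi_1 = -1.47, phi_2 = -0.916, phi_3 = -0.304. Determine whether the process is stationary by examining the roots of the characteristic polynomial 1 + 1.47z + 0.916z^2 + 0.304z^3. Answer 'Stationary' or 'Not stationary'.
\text{Stationary}

The AR(p) characteristic polynomial is P(z) = 1 + 1.47z + 0.916z^2 + 0.304z^3.
Stationarity requires all roots to lie outside the unit circle, i.e. |z| > 1 for every root.
Degree 3: look for a simple real root z0 first, then factor out (1 - z/z0) and solve the remaining quadratic.
Testing z0 = -1.25: P(-1.25) = 1 + (1.47)(-1.25) + (0.916)(-1.25)^2 + (0.304)(-1.25)^3
  = 1 + (-1.8375) + (1.43125) + (-0.59375) = 0.  So z_0 = -1.25 is a root, |z_0| = 1.25.
Divide out the factor (1 + 0.8 z) = (1 - z/z0) (since 1/z0 = -0.8):
  P(z) = (1 + 0.8 z)(1 + (0.67) z + (0.38) z^2)
  [check: z-coef 0.67 - (-0.8) = 1.47; z^2-coef 0.38 - (-0.8)(0.67) = 0.916; z^3-coef -(-0.8)(0.38) = 0.304.]
Remaining roots from the quadratic factor 1 + (0.67) z + (0.38) z^2:
  Set 1 + (0.67) z + (0.38) z^2 = 0, i.e. a z^2 + b z + c = 0 with a = 0.38, b = 0.67, c = 1.
  Discriminant D = b^2 - 4ac = (0.67)^2 - 4*(0.38)*1 = 0.4489 - (1.52) = -1.0711.
  D < 0, so the roots are the complex-conjugate pair z = (-b +/- i sqrt(-D)) / (2a) = -0.8816 +/- 1.3618i.
  For a conjugate pair |z|^2 = z * conj(z) = (product of roots) = c/a = 1/(0.38) = 2.631579, so |z| = sqrt(2.631579) = 1.6222 for both roots.
Moduli of all roots: 1.2500, 1.6222, 1.6222.
All moduli strictly greater than 1? Yes.
Verdict: Stationary.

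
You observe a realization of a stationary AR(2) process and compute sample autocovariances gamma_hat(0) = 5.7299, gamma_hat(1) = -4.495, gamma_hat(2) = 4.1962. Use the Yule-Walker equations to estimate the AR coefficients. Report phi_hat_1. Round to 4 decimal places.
\hat\phi_{1} = -0.5460

The Yule-Walker equations for an AR(p) process read, in matrix form,
  Gamma_p phi = r_p,   with   (Gamma_p)_{ij} = gamma(|i - j|),
                       (r_p)_i = gamma(i),   i,j = 1..p.
Substitute the sample gammas (Toeplitz matrix and right-hand side of size 2):
  Gamma_p = [[5.7299, -4.495], [-4.495, 5.7299]]
  r_p     = [-4.495, 4.1962]
Written out:
  5.7299 phi_1 - 4.495 phi_2 = -4.495
  -4.495 phi_1 + 5.7299 phi_2 = 4.1962
Solve by Cramer's rule:
  det = gamma(0)^2 - gamma(1)^2 = (5.7299)^2 - (-4.495)^2 = 32.83175401 - 20.205025 = 12.62672901
  phi_hat_1 = [gamma(1) gamma(0) - gamma(1) gamma(2)] / det = [(-4.495)(5.7299) - (-4.495)(4.1962)] / 12.62672901 = -6.8939815 / 12.62672901 = -0.546
  phi_hat_2 = [gamma(0) gamma(2) - gamma(1)^2] / det = [(5.7299)(4.1962) - (-4.495)^2] / 12.62672901 = 3.83878138 / 12.62672901 = 0.304
So phi_hat = [-0.5460, 0.3040].
Therefore phi_hat_1 = -0.5460.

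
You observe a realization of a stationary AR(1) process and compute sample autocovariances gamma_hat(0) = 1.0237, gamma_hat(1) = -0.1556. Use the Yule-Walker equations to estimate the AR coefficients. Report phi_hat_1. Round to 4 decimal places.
\hat\phi_{1} = -0.1520

The Yule-Walker equations for an AR(p) process read, in matrix form,
  Gamma_p phi = r_p,   with   (Gamma_p)_{ij} = gamma(|i - j|),
                       (r_p)_i = gamma(i),   i,j = 1..p.
Substitute the sample gammas (Toeplitz matrix and right-hand side of size 1):
  Gamma_p = [[1.0237]]
  r_p     = [-0.1556]
With p = 1 this is the single equation gamma(0) phi_1 = gamma(1):
  phi_hat_1 = gamma(1) / gamma(0) = -0.1556 / 1.0237 = -0.1520.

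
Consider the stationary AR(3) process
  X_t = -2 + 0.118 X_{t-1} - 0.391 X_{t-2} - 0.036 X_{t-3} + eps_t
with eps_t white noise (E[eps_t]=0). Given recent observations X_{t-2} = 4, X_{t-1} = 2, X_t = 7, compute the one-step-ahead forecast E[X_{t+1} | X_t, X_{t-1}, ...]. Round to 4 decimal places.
E[X_{t+1} \mid \mathcal F_t] = -2.1000

For an AR(p) model X_t = c + sum_i phi_i X_{t-i} + eps_t, the
one-step-ahead conditional mean is
  E[X_{t+1} | X_t, ...] = c + sum_i phi_i X_{t+1-i}.
Substitute known values:
  E[X_{t+1} | ...] = -2 + (0.118) * (7) + (-0.391) * (2) + (-0.036) * (4)
                   = -2.1000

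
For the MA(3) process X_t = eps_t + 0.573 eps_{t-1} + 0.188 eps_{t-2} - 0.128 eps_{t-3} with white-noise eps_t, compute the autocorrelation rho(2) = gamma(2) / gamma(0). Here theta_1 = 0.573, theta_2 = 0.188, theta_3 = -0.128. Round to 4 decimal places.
\rho(2) = 0.0831

For an MA(q) process with theta_0 = 1, the autocovariance is
  gamma(k) = sigma^2 * sum_{i=0..q-k} theta_i * theta_{i+k},
and rho(k) = gamma(k) / gamma(0). Sigma^2 cancels.
  numerator   = (1)*(0.188) + (0.573)*(-0.128) = 0.114656.
  denominator = (1)^2 + (0.573)^2 + (0.188)^2 + (-0.128)^2 = 1.380057.
  rho(2) = 0.114656 / 1.380057 = 0.0831.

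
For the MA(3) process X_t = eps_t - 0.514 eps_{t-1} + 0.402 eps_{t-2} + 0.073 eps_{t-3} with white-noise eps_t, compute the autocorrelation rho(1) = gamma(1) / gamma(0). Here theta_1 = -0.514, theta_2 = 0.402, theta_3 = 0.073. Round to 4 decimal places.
\rho(1) = -0.4830

For an MA(q) process with theta_0 = 1, the autocovariance is
  gamma(k) = sigma^2 * sum_{i=0..q-k} theta_i * theta_{i+k},
and rho(k) = gamma(k) / gamma(0). Sigma^2 cancels.
  numerator   = (1)*(-0.514) + (-0.514)*(0.402) + (0.402)*(0.073) = -0.691282.
  denominator = (1)^2 + (-0.514)^2 + (0.402)^2 + (0.073)^2 = 1.431129.
  rho(1) = -0.691282 / 1.431129 = -0.4830.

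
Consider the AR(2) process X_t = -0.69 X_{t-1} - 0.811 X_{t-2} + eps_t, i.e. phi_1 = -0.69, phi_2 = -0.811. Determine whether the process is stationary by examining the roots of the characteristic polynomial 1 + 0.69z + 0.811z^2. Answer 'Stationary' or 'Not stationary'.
\text{Stationary}

The AR(p) characteristic polynomial is P(z) = 1 + 0.69z + 0.811z^2.
Stationarity requires all roots to lie outside the unit circle, i.e. |z| > 1 for every root.
Set 1 + (0.69) z + (0.811) z^2 = 0, i.e. a z^2 + b z + c = 0 with a = 0.811, b = 0.69, c = 1.
Discriminant D = b^2 - 4ac = (0.69)^2 - 4*(0.811)*1 = 0.4761 - (3.244) = -2.7679.
D < 0, so the roots are the complex-conjugate pair z = (-b +/- i sqrt(-D)) / (2a) = -0.4254 +/- 1.0257i.
For a conjugate pair |z|^2 = z * conj(z) = (product of roots) = c/a = 1/(0.811) = 1.233046, so |z| = sqrt(1.233046) = 1.1104 for both roots.
Moduli of all roots: 1.1104, 1.1104.
All moduli strictly greater than 1? Yes.
Verdict: Stationary.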